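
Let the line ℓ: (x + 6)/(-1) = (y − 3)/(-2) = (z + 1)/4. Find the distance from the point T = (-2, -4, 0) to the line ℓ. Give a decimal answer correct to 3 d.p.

7.528

ℓ has direction (-1, -2, 4) through (-6, 3, -1).
Taking (-6, 3, -1) on ℓ with direction v = (-1, -2, 4): w = T − (-6, 3, -1) = (4, -7, 1), and w × v = (-26, -17, -15).
Distance = |w × v| / |v| = √1190 / √21 ≈ 7.528.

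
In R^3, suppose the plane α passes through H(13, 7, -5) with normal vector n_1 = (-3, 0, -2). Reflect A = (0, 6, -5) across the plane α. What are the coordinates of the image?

α: n_1·r = n_1·H gives -3x - 2z = -29.
λ = (n·A − d)/|n|² = (10 − (-29))/13 = 3.
Reflection = A − 2λn = (0, 6, -5) − 6·(-3, 0, -2) = (18, 6, 7).

(18, 6, 7)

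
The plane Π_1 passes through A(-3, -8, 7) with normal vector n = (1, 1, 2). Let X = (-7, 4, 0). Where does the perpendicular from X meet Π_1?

Π_1: n·r = n·A gives x + y + 2z = 3.
Foot = X − λn with λ = (n·X − d)/|n|² = (-3 − 3)/6 = -1.
Foot = (-7, 4, 0) − (-1)·(1, 1, 2) = (-6, 5, 2).

(-6, 5, 2)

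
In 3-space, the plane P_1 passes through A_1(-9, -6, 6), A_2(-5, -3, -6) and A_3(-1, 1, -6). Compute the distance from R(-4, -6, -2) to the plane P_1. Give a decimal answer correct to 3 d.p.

3.059

A_1A_2 = (4, 3, -12), A_1A_3 = (8, 7, -12); a normal to P_1 is A_1A_2 × A_1A_3 = (48, -48, 4).
Using A_1: P_1 has equation 48x - 48y + 4z = -120.
n·R − d = (48)·(-4) + (-48)·(-6) + (4)·(-2) − (-120) = 208; |n| = √4624.
Distance = |208| / √4624 = 208/√4624 ≈ 3.059.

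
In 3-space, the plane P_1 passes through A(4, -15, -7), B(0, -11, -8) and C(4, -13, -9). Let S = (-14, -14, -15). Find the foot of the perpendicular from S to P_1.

(-8, -6, -7)

AB = (-4, 4, -1), AC = (0, 2, -2); a normal to P_1 is AB × AC = (-6, -8, -8).
Using A: P_1 has equation -6x - 8y - 8z = 152.
Foot = S − λn with λ = (n·S − d)/|n|² = (316 − 152)/164 = 1.
Foot = (-14, -14, -15) − 1·(-6, -8, -8) = (-8, -6, -7).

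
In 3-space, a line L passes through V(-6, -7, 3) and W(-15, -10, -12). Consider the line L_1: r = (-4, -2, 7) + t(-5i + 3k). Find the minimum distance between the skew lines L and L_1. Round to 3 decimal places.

A direction vector for L is W − V = (-9, -3, -15).
Common perpendicular direction n = (-9, -3, -15) × (-5, 0, 3) = (-9, 102, -15).
With w = (-4, -2, 7) − (-6, -7, 3) = (2, 5, 4), w · n = 432.
Distance = |w · n| / |n| = |432| / √10710 ≈ 4.174.

4.174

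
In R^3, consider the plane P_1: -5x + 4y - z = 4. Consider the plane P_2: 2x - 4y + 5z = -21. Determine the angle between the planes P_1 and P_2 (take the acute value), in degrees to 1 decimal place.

44.5

cos θ = |n₁·n₂| / (|n₁||n₂|) = |-31| / (√42 · √45).
θ = arccos(0.71307) ≈ 44.5°.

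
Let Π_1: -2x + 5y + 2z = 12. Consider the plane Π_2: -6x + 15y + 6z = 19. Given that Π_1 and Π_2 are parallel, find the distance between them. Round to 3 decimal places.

0.986

Rescale Π_2 by 1/3: -2x + 5y + 2z = 19/3. Then distance = |12 − (19/3)| / √33 ≈ 0.986.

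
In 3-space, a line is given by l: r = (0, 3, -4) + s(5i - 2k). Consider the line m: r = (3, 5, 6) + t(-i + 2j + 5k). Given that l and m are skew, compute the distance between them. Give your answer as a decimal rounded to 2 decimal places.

Common perpendicular direction n = (5, 0, -2) × (-1, 2, 5) = (4, -23, 10).
With w = (3, 5, 6) − (0, 3, -4) = (3, 2, 10), w · n = 66.
Distance = |w · n| / |n| = |66| / √645 ≈ 2.60.

2.60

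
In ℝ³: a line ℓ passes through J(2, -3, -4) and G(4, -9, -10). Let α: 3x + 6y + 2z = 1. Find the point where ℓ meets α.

A direction vector for ℓ is G − J = (2, -6, -6).
Substitute r = (2, -3, -4) + t(2, -6, -6) into the plane: -20 + (-42)t = 1, so t = -1/2.
Intersection: (2, -3, -4) + (-1/2)·(2, -6, -6) = (1, 0, -1).

(1, 0, -1)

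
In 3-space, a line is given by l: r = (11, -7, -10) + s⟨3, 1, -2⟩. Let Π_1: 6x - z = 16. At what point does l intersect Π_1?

Substitute r = (11, -7, -10) + t(3, 1, -2) into the plane: 76 + 20t = 16, so t = -3.
Intersection: (11, -7, -10) + (-3)·(3, 1, -2) = (2, -10, -4).

(2, -10, -4)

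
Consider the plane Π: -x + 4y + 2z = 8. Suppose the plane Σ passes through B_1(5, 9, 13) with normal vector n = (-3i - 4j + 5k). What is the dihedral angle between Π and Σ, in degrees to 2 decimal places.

84.69

Σ: n·r = n·B_1 gives -3x - 4y + 5z = 14.
cos θ = |n₁·n₂| / (|n₁||n₂|) = |-3| / (√21 · √50).
θ = arccos(0.09258) ≈ 84.69°.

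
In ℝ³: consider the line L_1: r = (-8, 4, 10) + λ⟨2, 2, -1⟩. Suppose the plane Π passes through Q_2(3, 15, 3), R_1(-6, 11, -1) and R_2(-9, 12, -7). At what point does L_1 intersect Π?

Q_2R_1 = (-9, -4, -4), Q_2R_2 = (-12, -3, -10); a normal to Π is Q_2R_1 × Q_2R_2 = (28, -42, -21).
Using Q_2: Π has equation 28x - 42y - 21z = -609.
Substitute r = (-8, 4, 10) + t(2, 2, -1) into the plane: -602 + (-7)t = -609, so t = 1.
Intersection: (-8, 4, 10) + 1·(2, 2, -1) = (-6, 6, 9).

(-6, 6, 9)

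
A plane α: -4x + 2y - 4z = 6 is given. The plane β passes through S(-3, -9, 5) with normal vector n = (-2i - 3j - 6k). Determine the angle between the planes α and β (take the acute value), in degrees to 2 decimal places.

β: n·r = n·S gives -2x - 3y - 6z = 3.
cos θ = |n₁·n₂| / (|n₁||n₂|) = |26| / (√36 · √49).
θ = arccos(0.61905) ≈ 51.75°.

51.75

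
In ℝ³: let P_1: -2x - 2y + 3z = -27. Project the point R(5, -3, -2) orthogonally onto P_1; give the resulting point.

Foot = R − λn with λ = (n·R − d)/|n|² = (-10 − (-27))/17 = 1.
Foot = (5, -3, -2) − 1·(-2, -2, 3) = (7, -1, -5).

(7, -1, -5)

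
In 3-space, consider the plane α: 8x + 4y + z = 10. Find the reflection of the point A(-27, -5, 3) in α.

(21, 19, 9)

λ = (n·A − d)/|n|² = (-233 − 10)/81 = -3.
Reflection = A − 2λn = (-27, -5, 3) − (-6)·(8, 4, 1) = (21, 19, 9).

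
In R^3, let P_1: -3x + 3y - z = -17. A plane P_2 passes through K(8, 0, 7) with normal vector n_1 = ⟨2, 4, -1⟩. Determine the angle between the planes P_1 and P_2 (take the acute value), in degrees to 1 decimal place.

P_2: n_1·r = n_1·K gives 2x + 4y - z = 9.
cos θ = |n₁·n₂| / (|n₁||n₂|) = |7| / (√19 · √21).
θ = arccos(0.35044) ≈ 69.5°.

69.5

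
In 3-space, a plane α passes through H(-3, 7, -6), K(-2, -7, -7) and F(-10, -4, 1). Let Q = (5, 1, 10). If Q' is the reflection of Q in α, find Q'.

(-19, 1, -14)

HK = (1, -14, -1), HF = (-7, -11, 7); a normal to α is HK × HF = (-109, 0, -109).
Using H: α has equation -109x - 109z = 981.
λ = (n·Q − d)/|n|² = (-1635 − 981)/23762 = -12/109.
Reflection = Q − 2λn = (5, 1, 10) − (-24/109)·(-109, 0, -109) = (-19, 1, -14).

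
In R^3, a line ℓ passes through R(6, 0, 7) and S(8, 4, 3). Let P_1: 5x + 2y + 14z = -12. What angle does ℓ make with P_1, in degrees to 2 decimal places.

A direction vector for ℓ is S − R = (2, 4, -4).
sin θ = |n·v| / (|n||v|) = |-38| / (√225 · √36) = 0.42222.
θ ≈ 24.97°.

24.97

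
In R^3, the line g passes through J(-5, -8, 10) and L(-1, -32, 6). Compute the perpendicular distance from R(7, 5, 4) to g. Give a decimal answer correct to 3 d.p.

A direction vector for g is L − J = (4, -24, -4).
Taking (-5, -8, 10) on g with direction v = (4, -24, -4): w = R − (-5, -8, 10) = (12, 13, -6), and w × v = (-196, 24, -340).
Distance = |w × v| / |v| = √154592 / √608 ≈ 15.946.

15.946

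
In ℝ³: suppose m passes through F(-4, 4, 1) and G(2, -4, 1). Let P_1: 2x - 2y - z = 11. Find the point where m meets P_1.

A direction vector for m is G − F = (6, -8, 0).
Substitute r = (-4, 4, 1) + t(6, -8, 0) into the plane: -17 + 28t = 11, so t = 1.
Intersection: (-4, 4, 1) + 1·(6, -8, 0) = (2, -4, 1).

(2, -4, 1)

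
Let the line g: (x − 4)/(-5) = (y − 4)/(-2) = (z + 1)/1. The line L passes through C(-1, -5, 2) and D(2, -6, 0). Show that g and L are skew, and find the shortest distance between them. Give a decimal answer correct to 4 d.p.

5.0844

g has direction (-5, -2, 1) through (4, 4, -1).
A direction vector for L is D − C = (3, -1, -2).
Common perpendicular direction n = (-5, -2, 1) × (3, -1, -2) = (5, -7, 11).
With w = (-1, -5, 2) − (4, 4, -1) = (-5, -9, 3), w · n = 71.
Since n ≠ 0 the lines are not parallel, and w · n = 71 ≠ 0 so they do not intersect; hence they are skew.
Distance = |w · n| / |n| = |71| / √195 ≈ 5.0844.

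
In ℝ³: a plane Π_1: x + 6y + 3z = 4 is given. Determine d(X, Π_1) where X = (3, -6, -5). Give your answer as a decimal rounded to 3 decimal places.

n·X − d = (1)·(3) + (6)·(-6) + (3)·(-5) − 4 = -52; |n| = √46.
Distance = |-52| / √46 = 52/√46 ≈ 7.667.

7.667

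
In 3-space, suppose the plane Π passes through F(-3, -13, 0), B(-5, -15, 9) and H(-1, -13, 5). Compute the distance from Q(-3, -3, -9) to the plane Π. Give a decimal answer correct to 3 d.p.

FB = (-2, -2, 9), FH = (2, 0, 5); a normal to Π is FB × FH = (-10, 28, 4).
Using F: Π has equation -10x + 28y + 4z = -334.
n·Q − d = (-10)·(-3) + (28)·(-3) + (4)·(-9) − (-334) = 244; |n| = √900.
Distance = |244| / √900 = 244/√900 ≈ 8.133.

8.133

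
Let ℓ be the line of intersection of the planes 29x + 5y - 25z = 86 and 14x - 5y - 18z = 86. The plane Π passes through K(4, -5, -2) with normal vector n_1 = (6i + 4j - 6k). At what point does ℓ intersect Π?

(-1, -2, -5)

Direction of ℓ: (29, 5, -25) × (14, -5, -18) = (-215, 172, -215).
A point on ℓ: solving the two plane equations with x = 19 gives (19, -18, 15).
Π: n_1·r = n_1·K gives 6x + 4y - 6z = 16.
Substitute r = (19, -18, 15) + t(-215, 172, -215) into the plane: -48 + 688t = 16, so t = 4/43.
Intersection: (19, -18, 15) + (4/43)·(-215, 172, -215) = (-1, -2, -5).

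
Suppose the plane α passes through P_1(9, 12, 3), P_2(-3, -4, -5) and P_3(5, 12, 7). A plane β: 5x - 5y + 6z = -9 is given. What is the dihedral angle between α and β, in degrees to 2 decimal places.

P_1P_2 = (-12, -16, -8), P_1P_3 = (-4, 0, 4); a normal to α is P_1P_2 × P_1P_3 = (-64, 80, -64).
Using P_1: α has equation -64x + 80y - 64z = 192.
cos θ = |n₁·n₂| / (|n₁||n₂|) = |-1104| / (√14592 · √86).
θ = arccos(0.98551) ≈ 9.76°.

9.76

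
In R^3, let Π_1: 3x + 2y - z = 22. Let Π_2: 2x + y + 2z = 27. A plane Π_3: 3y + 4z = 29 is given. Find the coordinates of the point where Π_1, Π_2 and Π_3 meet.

Solving the 3×3 linear system 3x + 2y - z = 22, 2x + y + 2z = 27, 3y + 4z = 29 (e.g. by elimination or Cramer's rule, determinant = -28) gives (7, 3, 5).

(7, 3, 5)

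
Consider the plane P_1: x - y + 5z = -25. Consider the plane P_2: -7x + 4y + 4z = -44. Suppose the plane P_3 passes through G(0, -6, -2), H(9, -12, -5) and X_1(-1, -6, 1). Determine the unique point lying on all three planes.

(0, -5, -6)

GH = (9, -6, -3), GX_1 = (-1, 0, 3); a normal to P_3 is GH × GX_1 = (-18, -24, -6).
Using G: P_3 has equation -18x - 24y - 6z = 156.
Solving the 3×3 linear system x - y + 5z = -25, -7x + 4y + 4z = -44, -18x - 24y - 6z = 156 (e.g. by elimination or Cramer's rule, determinant = 1386) gives (0, -5, -6).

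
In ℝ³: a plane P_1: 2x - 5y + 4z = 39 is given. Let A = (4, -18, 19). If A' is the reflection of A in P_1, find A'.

λ = (n·A − d)/|n|² = (174 − 39)/45 = 3.
Reflection = A − 2λn = (4, -18, 19) − 6·(2, -5, 4) = (-8, 12, -5).

(-8, 12, -5)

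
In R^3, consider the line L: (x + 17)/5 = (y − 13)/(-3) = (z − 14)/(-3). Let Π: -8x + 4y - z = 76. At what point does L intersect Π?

L has direction (5, -3, -3) through (-17, 13, 14).
Substitute r = (-17, 13, 14) + t(5, -3, -3) into the plane: 174 + (-49)t = 76, so t = 2.
Intersection: (-17, 13, 14) + 2·(5, -3, -3) = (-7, 7, 8).

(-7, 7, 8)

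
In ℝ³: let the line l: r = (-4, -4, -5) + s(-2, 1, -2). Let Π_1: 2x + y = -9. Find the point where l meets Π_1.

Substitute r = (-4, -4, -5) + t(-2, 1, -2) into the plane: -12 + (-3)t = -9, so t = -1.
Intersection: (-4, -4, -5) + (-1)·(-2, 1, -2) = (-2, -5, -3).

(-2, -5, -3)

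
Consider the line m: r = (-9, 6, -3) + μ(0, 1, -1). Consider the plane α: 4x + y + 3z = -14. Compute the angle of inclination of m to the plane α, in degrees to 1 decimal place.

sin θ = |n·v| / (|n||v|) = |-2| / (√26 · √2) = 0.27735.
θ ≈ 16.1°.

16.1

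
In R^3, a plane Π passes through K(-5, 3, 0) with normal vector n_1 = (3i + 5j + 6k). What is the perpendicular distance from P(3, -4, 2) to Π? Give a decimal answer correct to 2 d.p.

0.12

Π: n_1·r = n_1·K gives 3x + 5y + 6z = 0.
n·P − d = (3)·(3) + (5)·(-4) + (6)·(2) − 0 = 1; |n| = √70.
Distance = |1| / √70 = 1/√70 ≈ 0.12.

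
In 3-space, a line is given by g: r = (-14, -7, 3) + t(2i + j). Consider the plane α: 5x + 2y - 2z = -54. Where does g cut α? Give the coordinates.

Substitute r = (-14, -7, 3) + t(2, 1, 0) into the plane: -90 + 12t = -54, so t = 3.
Intersection: (-14, -7, 3) + 3·(2, 1, 0) = (-8, -4, 3).

(-8, -4, 3)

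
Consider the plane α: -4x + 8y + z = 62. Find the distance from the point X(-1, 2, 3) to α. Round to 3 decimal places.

4.333

n·X − d = (-4)·(-1) + (8)·(2) + (1)·(3) − 62 = -39; |n| = √81.
Distance = |-39| / √81 = 39/√81 ≈ 4.333.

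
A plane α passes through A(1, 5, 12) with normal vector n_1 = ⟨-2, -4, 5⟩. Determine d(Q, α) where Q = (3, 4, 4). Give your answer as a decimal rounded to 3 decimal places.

5.963

α: n_1·r = n_1·A gives -2x - 4y + 5z = 38.
n·Q − d = (-2)·(3) + (-4)·(4) + (5)·(4) − 38 = -40; |n| = √45.
Distance = |-40| / √45 = 40/√45 ≈ 5.963.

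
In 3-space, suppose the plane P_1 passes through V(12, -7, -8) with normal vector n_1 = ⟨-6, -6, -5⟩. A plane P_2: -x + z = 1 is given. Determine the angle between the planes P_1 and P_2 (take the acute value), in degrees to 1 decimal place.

85.9

P_1: n_1·r = n_1·V gives -6x - 6y - 5z = 10.
cos θ = |n₁·n₂| / (|n₁||n₂|) = |1| / (√97 · √2).
θ = arccos(0.07180) ≈ 85.9°.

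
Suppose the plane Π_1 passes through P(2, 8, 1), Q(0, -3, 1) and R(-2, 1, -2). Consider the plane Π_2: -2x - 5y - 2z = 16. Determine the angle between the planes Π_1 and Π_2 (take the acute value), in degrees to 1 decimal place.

PQ = (-2, -11, 0), PR = (-4, -7, -3); a normal to Π_1 is PQ × PR = (33, -6, -30).
Using P: Π_1 has equation 33x - 6y - 30z = -12.
cos θ = |n₁·n₂| / (|n₁||n₂|) = |24| / (√2025 · √33).
θ = arccos(0.09284) ≈ 84.7°.

84.7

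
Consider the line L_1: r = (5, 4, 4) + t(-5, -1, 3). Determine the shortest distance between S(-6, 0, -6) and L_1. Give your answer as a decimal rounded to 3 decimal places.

14.594

Taking (5, 4, 4) on L_1 with direction v = (-5, -1, 3): w = S − (5, 4, 4) = (-11, -4, -10), and w × v = (-22, 83, -9).
Distance = |w × v| / |v| = √7454 / √35 ≈ 14.594.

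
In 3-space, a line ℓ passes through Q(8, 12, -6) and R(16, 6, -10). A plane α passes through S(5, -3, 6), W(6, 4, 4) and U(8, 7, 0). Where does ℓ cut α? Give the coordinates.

(12, 9, -8)

A direction vector for ℓ is R − Q = (8, -6, -4).
SW = (1, 7, -2), SU = (3, 10, -6); a normal to α is SW × SU = (-22, 0, -11).
Using S: α has equation -22x - 11z = -176.
Substitute r = (8, 12, -6) + t(8, -6, -4) into the plane: -110 + (-132)t = -176, so t = 1/2.
Intersection: (8, 12, -6) + (1/2)·(8, -6, -4) = (12, 9, -8).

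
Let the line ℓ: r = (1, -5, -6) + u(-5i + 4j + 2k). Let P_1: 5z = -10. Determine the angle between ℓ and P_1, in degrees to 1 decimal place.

sin θ = |n·v| / (|n||v|) = |10| / (√25 · √45) = 0.29814.
θ ≈ 17.3°.

17.3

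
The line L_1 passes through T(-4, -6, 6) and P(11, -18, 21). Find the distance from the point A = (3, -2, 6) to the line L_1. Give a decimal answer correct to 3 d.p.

7.716

A direction vector for L_1 is P − T = (15, -12, 15).
Taking (-4, -6, 6) on L_1 with direction v = (15, -12, 15): w = A − (-4, -6, 6) = (7, 4, 0), and w × v = (60, -105, -144).
Distance = |w × v| / |v| = √35361 / √594 ≈ 7.716.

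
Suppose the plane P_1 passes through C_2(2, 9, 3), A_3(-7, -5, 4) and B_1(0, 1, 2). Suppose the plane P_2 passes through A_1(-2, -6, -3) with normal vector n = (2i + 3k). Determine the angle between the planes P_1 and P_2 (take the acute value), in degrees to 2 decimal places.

C_2A_3 = (-9, -14, 1), C_2B_1 = (-2, -8, -1); a normal to P_1 is C_2A_3 × C_2B_1 = (22, -11, 44).
Using C_2: P_1 has equation 22x - 11y + 44z = 77.
P_2: n·r = n·A_1 gives 2x + 3z = -13.
cos θ = |n₁·n₂| / (|n₁||n₂|) = |176| / (√2541 · √13).
θ = arccos(0.96836) ≈ 14.45°.

14.45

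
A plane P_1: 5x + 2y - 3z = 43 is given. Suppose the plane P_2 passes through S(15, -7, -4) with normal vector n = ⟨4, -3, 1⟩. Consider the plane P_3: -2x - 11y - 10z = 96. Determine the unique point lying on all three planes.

P_2: n·r = n·S gives 4x - 3y + z = 77.
Solving the 3×3 linear system 5x + 2y - 3z = 43, 4x - 3y + z = 77, -2x - 11y - 10z = 96 (e.g. by elimination or Cramer's rule, determinant = 431) gives (12, -10, -1).

(12, -10, -1)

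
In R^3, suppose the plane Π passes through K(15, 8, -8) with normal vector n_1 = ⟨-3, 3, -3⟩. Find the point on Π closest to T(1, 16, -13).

Π: n_1·r = n_1·K gives -3x + 3y - 3z = 3.
Foot = T − λn with λ = (n·T − d)/|n|² = (84 − 3)/27 = 3.
Foot = (1, 16, -13) − 3·(-3, 3, -3) = (10, 7, -4).

(10, 7, -4)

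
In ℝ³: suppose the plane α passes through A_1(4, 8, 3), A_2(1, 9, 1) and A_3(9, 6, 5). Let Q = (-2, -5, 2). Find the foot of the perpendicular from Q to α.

A_1A_2 = (-3, 1, -2), A_1A_3 = (5, -2, 2); a normal to α is A_1A_2 × A_1A_3 = (-2, -4, 1).
Using A_1: α has equation -2x - 4y + z = -37.
Foot = Q − λn with λ = (n·Q − d)/|n|² = (26 − (-37))/21 = 3.
Foot = (-2, -5, 2) − 3·(-2, -4, 1) = (4, 7, -1).

(4, 7, -1)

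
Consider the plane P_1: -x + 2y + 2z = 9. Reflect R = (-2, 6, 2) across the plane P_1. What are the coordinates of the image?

λ = (n·R − d)/|n|² = (18 − 9)/9 = 1.
Reflection = R − 2λn = (-2, 6, 2) − 2·(-1, 2, 2) = (0, 2, -2).

(0, 2, -2)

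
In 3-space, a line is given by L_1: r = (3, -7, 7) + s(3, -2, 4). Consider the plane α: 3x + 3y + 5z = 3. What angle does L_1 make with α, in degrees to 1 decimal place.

sin θ = |n·v| / (|n||v|) = |23| / (√43 · √29) = 0.65132.
θ ≈ 40.6°.

40.6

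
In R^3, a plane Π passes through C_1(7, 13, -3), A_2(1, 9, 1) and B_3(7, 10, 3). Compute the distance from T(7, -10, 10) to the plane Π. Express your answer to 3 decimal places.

14.143

C_1A_2 = (-6, -4, 4), C_1B_3 = (0, -3, 6); a normal to Π is C_1A_2 × C_1B_3 = (-12, 36, 18).
Using C_1: Π has equation -12x + 36y + 18z = 330.
n·T − d = (-12)·(7) + (36)·(-10) + (18)·(10) − 330 = -594; |n| = √1764.
Distance = |-594| / √1764 = 594/√1764 ≈ 14.143.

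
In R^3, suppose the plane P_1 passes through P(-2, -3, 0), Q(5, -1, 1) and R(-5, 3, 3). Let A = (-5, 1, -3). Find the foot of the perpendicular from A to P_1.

(-5, -1, 1)

PQ = (7, 2, 1), PR = (-3, 6, 3); a normal to P_1 is PQ × PR = (0, -24, 48).
Using P: P_1 has equation -24y + 48z = 72.
Foot = A − λn with λ = (n·A − d)/|n|² = (-168 − 72)/2880 = -1/12.
Foot = (-5, 1, -3) − (-1/12)·(0, -24, 48) = (-5, -1, 1).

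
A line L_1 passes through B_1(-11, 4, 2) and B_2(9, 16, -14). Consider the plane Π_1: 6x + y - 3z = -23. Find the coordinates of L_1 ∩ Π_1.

A direction vector for L_1 is B_2 − B_1 = (20, 12, -16).
Substitute r = (-11, 4, 2) + t(20, 12, -16) into the plane: -68 + 180t = -23, so t = 1/4.
Intersection: (-11, 4, 2) + (1/4)·(20, 12, -16) = (-6, 7, -2).

(-6, 7, -2)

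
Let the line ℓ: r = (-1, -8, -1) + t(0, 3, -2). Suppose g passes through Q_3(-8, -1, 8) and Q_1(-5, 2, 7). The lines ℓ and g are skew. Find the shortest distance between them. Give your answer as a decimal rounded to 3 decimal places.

12.829

A direction vector for g is Q_1 − Q_3 = (3, 3, -1).
Common perpendicular direction n = (0, 3, -2) × (3, 3, -1) = (3, -6, -9).
With w = (-8, -1, 8) − (-1, -8, -1) = (-7, 7, 9), w · n = -144.
Distance = |w · n| / |n| = |-144| / √126 ≈ 12.829.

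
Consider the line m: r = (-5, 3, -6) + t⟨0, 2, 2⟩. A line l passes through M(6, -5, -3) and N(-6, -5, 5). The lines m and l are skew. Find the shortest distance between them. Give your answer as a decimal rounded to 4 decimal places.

A direction vector for l is N − M = (-12, 0, 8).
Common perpendicular direction n = (0, 2, 2) × (-12, 0, 8) = (16, -24, 24).
With w = (6, -5, -3) − (-5, 3, -6) = (11, -8, 3), w · n = 440.
Distance = |w · n| / |n| = |440| / √1408 ≈ 11.7260.

11.7260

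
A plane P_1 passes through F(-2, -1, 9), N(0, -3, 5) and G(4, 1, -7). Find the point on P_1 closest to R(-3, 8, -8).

FN = (2, -2, -4), FG = (6, 2, -16); a normal to P_1 is FN × FG = (40, 8, 16).
Using F: P_1 has equation 40x + 8y + 16z = 56.
Foot = R − λn with λ = (n·R − d)/|n|² = (-184 − 56)/1920 = -1/8.
Foot = (-3, 8, -8) − (-1/8)·(40, 8, 16) = (2, 9, -6).

(2, 9, -6)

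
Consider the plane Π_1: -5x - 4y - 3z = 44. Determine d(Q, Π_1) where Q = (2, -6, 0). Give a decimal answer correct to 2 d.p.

n·Q − d = (-5)·(2) + (-4)·(-6) + (-3)·(0) − 44 = -30; |n| = √50.
Distance = |-30| / √50 = 30/√50 ≈ 4.24.

4.24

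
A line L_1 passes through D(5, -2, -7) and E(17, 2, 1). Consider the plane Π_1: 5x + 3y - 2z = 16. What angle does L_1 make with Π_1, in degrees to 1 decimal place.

37.4

A direction vector for L_1 is E − D = (12, 4, 8).
sin θ = |n·v| / (|n||v|) = |56| / (√38 · √224) = 0.60698.
θ ≈ 37.4°.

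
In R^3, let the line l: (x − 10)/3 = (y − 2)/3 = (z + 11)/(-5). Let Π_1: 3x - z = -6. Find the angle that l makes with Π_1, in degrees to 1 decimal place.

l has direction (3, 3, -5) through (10, 2, -11).
sin θ = |n·v| / (|n||v|) = |14| / (√10 · √43) = 0.67514.
θ ≈ 42.5°.

42.5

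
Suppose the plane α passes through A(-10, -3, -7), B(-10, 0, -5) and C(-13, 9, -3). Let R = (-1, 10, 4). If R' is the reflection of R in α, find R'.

AB = (0, 3, 2), AC = (-3, 12, 4); a normal to α is AB × AC = (-12, -6, 9).
Using A: α has equation -12x - 6y + 9z = 75.
λ = (n·R − d)/|n|² = (-12 − 75)/261 = -1/3.
Reflection = R − 2λn = (-1, 10, 4) − (-2/3)·(-12, -6, 9) = (-9, 6, 10).

(-9, 6, 10)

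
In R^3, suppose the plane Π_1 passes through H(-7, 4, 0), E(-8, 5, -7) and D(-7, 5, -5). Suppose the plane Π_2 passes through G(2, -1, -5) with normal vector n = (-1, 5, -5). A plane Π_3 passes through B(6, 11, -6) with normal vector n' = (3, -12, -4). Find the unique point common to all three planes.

HE = (-1, 1, -7), HD = (0, 1, -5); a normal to Π_1 is HE × HD = (2, -5, -1).
Using H: Π_1 has equation 2x - 5y - z = -34.
Π_2: n·r = n·G gives -x + 5y - 5z = 18.
Π_3: n'·r = n'·B gives 3x - 12y - 4z = -90.
Solving the 3×3 linear system 2x - 5y - z = -34, -x + 5y - 5z = 18, 3x - 12y - 4z = -90 (e.g. by elimination or Cramer's rule, determinant = -62) gives (2, 7, 3).

(2, 7, 3)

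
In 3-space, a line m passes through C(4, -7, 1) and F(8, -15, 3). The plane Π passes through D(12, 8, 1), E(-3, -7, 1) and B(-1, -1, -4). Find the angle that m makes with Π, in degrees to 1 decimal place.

44.3

A direction vector for m is F − C = (4, -8, 2).
DE = (-15, -15, 0), DB = (-13, -9, -5); a normal to Π is DE × DB = (75, -75, -60).
Using D: Π has equation 75x - 75y - 60z = 240.
sin θ = |n·v| / (|n||v|) = |780| / (√14850 · √84) = 0.69838.
θ ≈ 44.3°.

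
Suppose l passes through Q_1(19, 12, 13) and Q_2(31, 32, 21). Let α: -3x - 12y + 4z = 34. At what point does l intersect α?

A direction vector for l is Q_2 − Q_1 = (12, 20, 8).
Substitute r = (19, 12, 13) + t(12, 20, 8) into the plane: -149 + (-244)t = 34, so t = -3/4.
Intersection: (19, 12, 13) + (-3/4)·(12, 20, 8) = (10, -3, 7).

(10, -3, 7)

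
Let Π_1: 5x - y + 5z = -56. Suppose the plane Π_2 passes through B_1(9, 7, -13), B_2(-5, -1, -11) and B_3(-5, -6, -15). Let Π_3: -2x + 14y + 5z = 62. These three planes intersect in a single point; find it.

(-4, 6, -6)

B_1B_2 = (-14, -8, 2), B_1B_3 = (-14, -13, -2); a normal to Π_2 is B_1B_2 × B_1B_3 = (42, -56, 70).
Using B_1: Π_2 has equation 42x - 56y + 70z = -924.
Solving the 3×3 linear system 5x - y + 5z = -56, 42x - 56y + 70z = -924, -2x + 14y + 5z = 62 (e.g. by elimination or Cramer's rule, determinant = -3570) gives (-4, 6, -6).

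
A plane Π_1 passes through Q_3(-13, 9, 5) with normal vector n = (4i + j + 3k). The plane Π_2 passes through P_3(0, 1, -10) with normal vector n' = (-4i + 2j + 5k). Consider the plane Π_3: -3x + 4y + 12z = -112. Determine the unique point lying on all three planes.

(0, -4, -8)

Π_1: n·r = n·Q_3 gives 4x + y + 3z = -28.
Π_2: n'·r = n'·P_3 gives -4x + 2y + 5z = -48.
Solving the 3×3 linear system 4x + y + 3z = -28, -4x + 2y + 5z = -48, -3x + 4y + 12z = -112 (e.g. by elimination or Cramer's rule, determinant = 19) gives (0, -4, -8).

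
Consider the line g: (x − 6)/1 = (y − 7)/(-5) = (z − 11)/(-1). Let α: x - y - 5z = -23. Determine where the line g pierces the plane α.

g has direction (1, -5, -1) through (6, 7, 11).
Substitute r = (6, 7, 11) + t(1, -5, -1) into the plane: -56 + 11t = -23, so t = 3.
Intersection: (6, 7, 11) + 3·(1, -5, -1) = (9, -8, 8).

(9, -8, 8)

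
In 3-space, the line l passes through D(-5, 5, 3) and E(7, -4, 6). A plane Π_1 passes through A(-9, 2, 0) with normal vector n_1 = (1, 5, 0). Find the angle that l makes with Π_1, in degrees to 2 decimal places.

25.03

A direction vector for l is E − D = (12, -9, 3).
Π_1: n_1·r = n_1·A gives x + 5y = 1.
sin θ = |n·v| / (|n||v|) = |-33| / (√26 · √234) = 0.42308.
θ ≈ 25.03°.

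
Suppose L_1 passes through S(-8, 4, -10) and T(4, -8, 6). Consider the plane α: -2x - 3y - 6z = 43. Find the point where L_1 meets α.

A direction vector for L_1 is T − S = (12, -12, 16).
Substitute r = (-8, 4, -10) + t(12, -12, 16) into the plane: 64 + (-84)t = 43, so t = 1/4.
Intersection: (-8, 4, -10) + (1/4)·(12, -12, 16) = (-5, 1, -6).

(-5, 1, -6)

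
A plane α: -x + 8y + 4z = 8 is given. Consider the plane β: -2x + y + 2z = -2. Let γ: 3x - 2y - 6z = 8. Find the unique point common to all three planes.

Solving the 3×3 linear system -x + 8y + 4z = 8, -2x + y + 2z = -2, 3x - 2y - 6z = 8 (e.g. by elimination or Cramer's rule, determinant = -42) gives (0, 2, -2).

(0, 2, -2)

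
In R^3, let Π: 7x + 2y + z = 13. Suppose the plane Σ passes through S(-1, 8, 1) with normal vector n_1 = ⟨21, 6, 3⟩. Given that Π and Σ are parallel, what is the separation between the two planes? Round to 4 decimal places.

0.4082

Σ: n_1·r = n_1·S gives 21x + 6y + 3z = 30.
Rescale Σ by 1/3: 7x + 2y + z = 10. Then distance = |13 − 10| / √54 ≈ 0.4082.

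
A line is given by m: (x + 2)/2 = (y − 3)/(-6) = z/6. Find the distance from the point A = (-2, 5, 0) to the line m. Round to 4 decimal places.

1.4510

m has direction (2, -6, 6) through (-2, 3, 0).
Taking (-2, 3, 0) on m with direction v = (2, -6, 6): w = A − (-2, 3, 0) = (0, 2, 0), and w × v = (12, 0, -4).
Distance = |w × v| / |v| = √160 / √76 ≈ 1.4510.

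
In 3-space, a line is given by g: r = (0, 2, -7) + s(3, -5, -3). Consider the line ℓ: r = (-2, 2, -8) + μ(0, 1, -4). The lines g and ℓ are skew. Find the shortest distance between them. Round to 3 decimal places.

1.876

Common perpendicular direction n = (3, -5, -3) × (0, 1, -4) = (23, 12, 3).
With w = (-2, 2, -8) − (0, 2, -7) = (-2, 0, -1), w · n = -49.
Distance = |w · n| / |n| = |-49| / √682 ≈ 1.876.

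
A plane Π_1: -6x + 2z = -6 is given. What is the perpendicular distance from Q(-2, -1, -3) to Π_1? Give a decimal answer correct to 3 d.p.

1.897

n·Q − d = (-6)·(-2) + (0)·(-1) + (2)·(-3) − (-6) = 12; |n| = √40.
Distance = |12| / √40 = 12/√40 ≈ 1.897.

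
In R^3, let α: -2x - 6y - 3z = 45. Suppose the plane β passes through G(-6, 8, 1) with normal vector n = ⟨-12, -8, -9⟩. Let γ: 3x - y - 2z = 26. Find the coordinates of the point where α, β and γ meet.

β: n·r = n·G gives -12x - 8y - 9z = -1.
Solving the 3×3 linear system -2x - 6y - 3z = 45, -12x - 8y - 9z = -1, 3x - y - 2z = 26 (e.g. by elimination or Cramer's rule, determinant = 184) gives (6, -10, 1).

(6, -10, 1)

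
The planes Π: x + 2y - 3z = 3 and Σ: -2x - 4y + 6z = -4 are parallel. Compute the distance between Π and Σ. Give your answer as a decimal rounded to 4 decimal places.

0.2673

Rescale Σ by 1/(-2): x + 2y - 3z = 2. Then distance = |3 − 2| / √14 ≈ 0.2673.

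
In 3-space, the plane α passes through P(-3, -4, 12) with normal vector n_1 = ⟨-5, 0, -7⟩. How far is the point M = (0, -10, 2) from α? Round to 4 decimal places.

6.3936

α: n_1·r = n_1·P gives -5x - 7z = -69.
n·M − d = (-5)·(0) + (0)·(-10) + (-7)·(2) − (-69) = 55; |n| = √74.
Distance = |55| / √74 = 55/√74 ≈ 6.3936.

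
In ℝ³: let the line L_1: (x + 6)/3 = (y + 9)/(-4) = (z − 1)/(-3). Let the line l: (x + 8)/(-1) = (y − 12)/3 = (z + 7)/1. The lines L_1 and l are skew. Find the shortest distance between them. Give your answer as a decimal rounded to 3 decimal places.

7.071

L_1 has direction (3, -4, -3) through (-6, -9, 1).
l has direction (-1, 3, 1) through (-8, 12, -7).
Common perpendicular direction n = (3, -4, -3) × (-1, 3, 1) = (5, 0, 5).
With w = (-8, 12, -7) − (-6, -9, 1) = (-2, 21, -8), w · n = -50.
Distance = |w · n| / |n| = |-50| / √50 ≈ 7.071.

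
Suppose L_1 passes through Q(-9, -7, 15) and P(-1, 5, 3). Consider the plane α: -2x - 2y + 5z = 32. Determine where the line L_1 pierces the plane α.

(-3, 2, 6)

A direction vector for L_1 is P − Q = (8, 12, -12).
Substitute r = (-9, -7, 15) + t(8, 12, -12) into the plane: 107 + (-100)t = 32, so t = 3/4.
Intersection: (-9, -7, 15) + (3/4)·(8, 12, -12) = (-3, 2, 6).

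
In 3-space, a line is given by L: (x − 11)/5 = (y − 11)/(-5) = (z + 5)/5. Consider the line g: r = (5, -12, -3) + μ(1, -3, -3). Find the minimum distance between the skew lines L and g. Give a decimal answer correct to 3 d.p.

17.639

L has direction (5, -5, 5) through (11, 11, -5).
Common perpendicular direction n = (5, -5, 5) × (1, -3, -3) = (30, 20, -10).
With w = (5, -12, -3) − (11, 11, -5) = (-6, -23, 2), w · n = -660.
Distance = |w · n| / |n| = |-660| / √1400 ≈ 17.639.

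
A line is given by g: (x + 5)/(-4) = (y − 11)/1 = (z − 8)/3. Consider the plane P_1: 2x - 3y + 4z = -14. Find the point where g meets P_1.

(7, 8, -1)

g has direction (-4, 1, 3) through (-5, 11, 8).
Substitute r = (-5, 11, 8) + t(-4, 1, 3) into the plane: -11 + 1t = -14, so t = -3.
Intersection: (-5, 11, 8) + (-3)·(-4, 1, 3) = (7, 8, -1).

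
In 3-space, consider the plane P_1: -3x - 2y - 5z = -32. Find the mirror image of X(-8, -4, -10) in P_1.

λ = (n·X − d)/|n|² = (82 − (-32))/38 = 3.
Reflection = X − 2λn = (-8, -4, -10) − 6·(-3, -2, -5) = (10, 8, 20).

(10, 8, 20)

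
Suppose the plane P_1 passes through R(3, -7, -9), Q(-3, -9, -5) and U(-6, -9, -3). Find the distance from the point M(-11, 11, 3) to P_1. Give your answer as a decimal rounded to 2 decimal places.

RQ = (-6, -2, 4), RU = (-9, -2, 6); a normal to P_1 is RQ × RU = (-4, 0, -6).
Using R: P_1 has equation -4x - 6z = 42.
n·M − d = (-4)·(-11) + (0)·(11) + (-6)·(3) − 42 = -16; |n| = √52.
Distance = |-16| / √52 = 16/√52 ≈ 2.22.

2.22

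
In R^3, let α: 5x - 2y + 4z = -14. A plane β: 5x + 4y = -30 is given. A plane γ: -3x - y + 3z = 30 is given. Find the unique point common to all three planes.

Solving the 3×3 linear system 5x - 2y + 4z = -14, 5x + 4y = -30, -3x - y + 3z = 30 (e.g. by elimination or Cramer's rule, determinant = 118) gives (-6, 0, 4).

(-6, 0, 4)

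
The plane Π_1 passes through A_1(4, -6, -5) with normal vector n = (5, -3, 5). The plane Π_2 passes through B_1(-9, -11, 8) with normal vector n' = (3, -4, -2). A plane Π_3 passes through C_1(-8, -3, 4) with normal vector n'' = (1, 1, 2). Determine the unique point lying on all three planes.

Π_1: n·r = n·A_1 gives 5x - 3y + 5z = 13.
Π_2: n'·r = n'·B_1 gives 3x - 4y - 2z = 1.
Π_3: n''·r = n''·C_1 gives x + y + 2z = -3.
Solving the 3×3 linear system 5x - 3y + 5z = 13, 3x - 4y - 2z = 1, x + y + 2z = -3 (e.g. by elimination or Cramer's rule, determinant = 29) gives (-5, -6, 4).

(-5, -6, 4)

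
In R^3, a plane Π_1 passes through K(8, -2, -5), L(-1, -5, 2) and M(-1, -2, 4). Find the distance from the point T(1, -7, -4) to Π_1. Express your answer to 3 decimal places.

1.706

KL = (-9, -3, 7), KM = (-9, 0, 9); a normal to Π_1 is KL × KM = (-27, 18, -27).
Using K: Π_1 has equation -27x + 18y - 27z = -117.
n·T − d = (-27)·(1) + (18)·(-7) + (-27)·(-4) − (-117) = 72; |n| = √1782.
Distance = |72| / √1782 = 72/√1782 ≈ 1.706.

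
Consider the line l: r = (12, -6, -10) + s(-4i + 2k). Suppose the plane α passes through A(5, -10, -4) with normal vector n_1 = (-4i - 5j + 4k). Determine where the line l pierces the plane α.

α: n_1·r = n_1·A gives -4x - 5y + 4z = 14.
Substitute r = (12, -6, -10) + t(-4, 0, 2) into the plane: -58 + 24t = 14, so t = 3.
Intersection: (12, -6, -10) + 3·(-4, 0, 2) = (0, -6, -4).

(0, -6, -4)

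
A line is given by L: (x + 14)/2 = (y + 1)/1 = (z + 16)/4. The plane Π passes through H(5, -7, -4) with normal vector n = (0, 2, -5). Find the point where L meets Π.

(-6, 3, 0)

L has direction (2, 1, 4) through (-14, -1, -16).
Π: n·r = n·H gives 2y - 5z = 6.
Substitute r = (-14, -1, -16) + t(2, 1, 4) into the plane: 78 + (-18)t = 6, so t = 4.
Intersection: (-14, -1, -16) + 4·(2, 1, 4) = (-6, 3, 0).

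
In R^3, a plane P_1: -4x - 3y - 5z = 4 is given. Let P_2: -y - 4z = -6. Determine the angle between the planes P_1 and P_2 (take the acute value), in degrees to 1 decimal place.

cos θ = |n₁·n₂| / (|n₁||n₂|) = |23| / (√50 · √17).
θ = arccos(0.78889) ≈ 37.9°.

37.9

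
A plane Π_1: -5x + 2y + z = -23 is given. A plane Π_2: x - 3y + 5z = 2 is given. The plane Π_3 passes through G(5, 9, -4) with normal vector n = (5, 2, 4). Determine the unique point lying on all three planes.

Π_3: n·r = n·G gives 5x + 2y + 4z = 27.
Solving the 3×3 linear system -5x + 2y + z = -23, x - 3y + 5z = 2, 5x + 2y + 4z = 27 (e.g. by elimination or Cramer's rule, determinant = 169) gives (5, 1, 0).

(5, 1, 0)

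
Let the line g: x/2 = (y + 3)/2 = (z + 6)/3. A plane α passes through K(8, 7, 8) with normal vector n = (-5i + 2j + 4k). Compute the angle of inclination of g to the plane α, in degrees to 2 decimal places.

g has direction (2, 2, 3) through (0, -3, -6).
α: n·r = n·K gives -5x + 2y + 4z = 6.
sin θ = |n·v| / (|n||v|) = |6| / (√45 · √17) = 0.21693.
θ ≈ 12.53°.

12.53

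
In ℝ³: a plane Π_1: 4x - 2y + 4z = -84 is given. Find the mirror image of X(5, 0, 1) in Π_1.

(-19, 12, -23)

λ = (n·X − d)/|n|² = (24 − (-84))/36 = 3.
Reflection = X − 2λn = (5, 0, 1) − 6·(4, -2, 4) = (-19, 12, -23).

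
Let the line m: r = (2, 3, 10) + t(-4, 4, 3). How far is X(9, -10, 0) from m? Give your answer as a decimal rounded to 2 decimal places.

Taking (2, 3, 10) on m with direction v = (-4, 4, 3): w = X − (2, 3, 10) = (7, -13, -10), and w × v = (1, 19, -24).
Distance = |w × v| / |v| = √938 / √41 ≈ 4.78.

4.78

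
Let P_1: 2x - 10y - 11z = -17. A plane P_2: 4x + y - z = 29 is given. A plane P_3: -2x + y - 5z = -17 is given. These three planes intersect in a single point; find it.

(7, 2, 1)

Solving the 3×3 linear system 2x - 10y - 11z = -17, 4x + y - z = 29, -2x + y - 5z = -17 (e.g. by elimination or Cramer's rule, determinant = -294) gives (7, 2, 1).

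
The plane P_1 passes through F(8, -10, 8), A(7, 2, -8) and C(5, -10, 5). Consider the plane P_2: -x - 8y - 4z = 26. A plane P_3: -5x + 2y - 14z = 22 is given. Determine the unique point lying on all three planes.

FA = (-1, 12, -16), FC = (-3, 0, -3); a normal to P_1 is FA × FC = (-36, 45, 36).
Using F: P_1 has equation -36x + 45y + 36z = -450.
Solving the 3×3 linear system -36x + 45y + 36z = -450, -x - 8y - 4z = 26, -5x + 2y - 14z = 22 (e.g. by elimination or Cramer's rule, determinant = -5562) gives (6, -2, -4).

(6, -2, -4)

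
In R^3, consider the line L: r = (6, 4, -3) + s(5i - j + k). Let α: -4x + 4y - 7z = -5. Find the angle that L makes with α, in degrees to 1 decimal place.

sin θ = |n·v| / (|n||v|) = |-31| / (√81 · √27) = 0.66288.
θ ≈ 41.5°.

41.5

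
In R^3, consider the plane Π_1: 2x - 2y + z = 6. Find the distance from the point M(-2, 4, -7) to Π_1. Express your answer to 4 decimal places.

8.3333

n·M − d = (2)·(-2) + (-2)·(4) + (1)·(-7) − 6 = -25; |n| = √9.
Distance = |-25| / √9 = 25/√9 ≈ 8.3333.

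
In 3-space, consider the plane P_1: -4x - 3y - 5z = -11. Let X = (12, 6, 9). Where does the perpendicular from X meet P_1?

Foot = X − λn with λ = (n·X − d)/|n|² = (-111 − (-11))/50 = -2.
Foot = (12, 6, 9) − (-2)·(-4, -3, -5) = (4, 0, -1).

(4, 0, -1)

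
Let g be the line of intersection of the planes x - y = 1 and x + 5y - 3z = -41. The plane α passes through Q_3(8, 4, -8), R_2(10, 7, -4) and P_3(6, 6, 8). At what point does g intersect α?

Direction of g: (1, -1, 0) × (1, 5, -3) = (3, 3, 6).
A point on g: solving the two plane equations with x = -1 gives (-1, -2, 10).
Q_3R_2 = (2, 3, 4), Q_3P_3 = (-2, 2, 16); a normal to α is Q_3R_2 × Q_3P_3 = (40, -40, 10).
Using Q_3: α has equation 40x - 40y + 10z = 80.
Substitute r = (-1, -2, 10) + t(3, 3, 6) into the plane: 140 + 60t = 80, so t = -1.
Intersection: (-1, -2, 10) + (-1)·(3, 3, 6) = (-4, -5, 4).

(-4, -5, 4)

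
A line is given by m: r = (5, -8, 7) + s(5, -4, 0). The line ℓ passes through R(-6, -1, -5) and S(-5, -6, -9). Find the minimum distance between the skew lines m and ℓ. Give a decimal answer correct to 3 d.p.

A direction vector for ℓ is S − R = (1, -5, -4).
Common perpendicular direction n = (5, -4, 0) × (1, -5, -4) = (16, 20, -21).
With w = (-6, -1, -5) − (5, -8, 7) = (-11, 7, -12), w · n = 216.
Distance = |w · n| / |n| = |216| / √1097 ≈ 6.522.

6.522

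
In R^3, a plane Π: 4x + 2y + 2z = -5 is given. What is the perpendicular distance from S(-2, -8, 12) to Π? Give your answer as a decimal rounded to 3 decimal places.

n·S − d = (4)·(-2) + (2)·(-8) + (2)·(12) − (-5) = 5; |n| = √24.
Distance = |5| / √24 = 5/√24 ≈ 1.021.

1.021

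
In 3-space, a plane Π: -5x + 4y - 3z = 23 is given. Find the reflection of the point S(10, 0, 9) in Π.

λ = (n·S − d)/|n|² = (-77 − 23)/50 = -2.
Reflection = S − 2λn = (10, 0, 9) − (-4)·(-5, 4, -3) = (-10, 16, -3).

(-10, 16, -3)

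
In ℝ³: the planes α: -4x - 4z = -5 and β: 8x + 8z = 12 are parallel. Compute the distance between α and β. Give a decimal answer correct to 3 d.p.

Rescale β by 1/(-2): -4x - 4z = -6. Then distance = |-5 − (-6)| / √32 ≈ 0.177.

0.177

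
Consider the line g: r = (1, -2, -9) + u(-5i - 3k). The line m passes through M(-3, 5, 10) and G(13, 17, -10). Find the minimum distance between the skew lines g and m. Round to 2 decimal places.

A direction vector for m is G − M = (16, 12, -20).
Common perpendicular direction n = (-5, 0, -3) × (16, 12, -20) = (36, -148, -60).
With w = (-3, 5, 10) − (1, -2, -9) = (-4, 7, 19), w · n = -2320.
Distance = |w · n| / |n| = |-2320| / √26800 ≈ 14.17.

14.17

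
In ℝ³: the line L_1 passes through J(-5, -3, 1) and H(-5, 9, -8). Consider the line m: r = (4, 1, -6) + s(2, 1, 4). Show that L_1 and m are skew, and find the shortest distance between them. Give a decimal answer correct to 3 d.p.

9.455

A direction vector for L_1 is H − J = (0, 12, -9).
Common perpendicular direction n = (0, 12, -9) × (2, 1, 4) = (57, -18, -24).
With w = (4, 1, -6) − (-5, -3, 1) = (9, 4, -7), w · n = 609.
Since n ≠ 0 the lines are not parallel, and w · n = 609 ≠ 0 so they do not intersect; hence they are skew.
Distance = |w · n| / |n| = |609| / √4149 ≈ 9.455.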